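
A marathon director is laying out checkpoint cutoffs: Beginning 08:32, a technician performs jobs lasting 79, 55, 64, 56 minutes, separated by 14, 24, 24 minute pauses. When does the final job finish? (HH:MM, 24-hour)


Start: 08:32 = 512 min from midnight
  after task 1 (79 min): 09:51
  after break (14 min): 10:05
  after task 2 (55 min): 11:00
  after break (24 min): 11:24
  after task 3 (64 min): 12:28
  after break (24 min): 12:52
  after task 4 (56 min): 13:48
Total elapsed: 316 minutes
End time: 13:48

13:48


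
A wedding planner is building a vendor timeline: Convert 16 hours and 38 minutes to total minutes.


Hours: 16
Extra minutes: 38
Minutes per hour: 60
Hours to minutes: 16 x 60 = 960
Total: 960 + 38 = 998

998


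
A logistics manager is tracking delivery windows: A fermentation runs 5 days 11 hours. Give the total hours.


Days: 5
Extra hours: 11
Hours per day: 24
Days to hours: 5 x 24 = 120
Total: 120 + 11 = 131

131


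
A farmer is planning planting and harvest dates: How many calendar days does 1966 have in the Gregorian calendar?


Year: 1966
Check leap year rules:
Divisible by 4? No
1966 is not a leap year
Days: 365

365


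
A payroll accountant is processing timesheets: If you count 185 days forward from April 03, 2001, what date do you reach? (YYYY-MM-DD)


Start: 2001-04-03
Adding 185 days
Days remaining in April: 27
After April: 158 days still to add
May 2001: 31 days, 127 remaining
June 2001: 30 days, 97 remaining
July 2001: 31 days, 66 remaining
August 2001: 31 days, 35 remaining
Result: 2001-10-05

2001-10-05


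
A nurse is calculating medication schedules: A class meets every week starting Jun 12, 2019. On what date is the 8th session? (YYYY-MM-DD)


First occurrence: 2019-06-12 (occurrence 1)
Each occurrence is 7 days after the previous.
Occurrence 8 is 7 weeks after the first.
7 weeks = 49 days
2019-06-12 + 49 days = 2019-07-31

2019-07-31


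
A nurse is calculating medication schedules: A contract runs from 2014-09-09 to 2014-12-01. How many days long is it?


Start date: 2014-09-09
End date: 2014-12-01
Sep 2014: +22 days
Oct 2014: +31 days
Nov 2014: +30 days
Total: 83 days

83


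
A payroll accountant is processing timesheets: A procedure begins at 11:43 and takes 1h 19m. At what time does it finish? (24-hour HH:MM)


Start time: 11:43
Adding: 1 hours 19 minutes
Minutes: 43 + 19 = 62
Minute overflow: 62 >= 60, so carry 1 hour, minutes = 2
Hours: 11 + 1 + 1 = 13
Result: 13:02

13:02


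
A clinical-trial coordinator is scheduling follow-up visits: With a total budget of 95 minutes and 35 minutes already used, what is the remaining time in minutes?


Total budget: 95 minutes
Time used: 35 minutes
Remaining: 95 - 35 = 60 minutes
Percent used: 36.8%
Percent remaining: 63.2%

60


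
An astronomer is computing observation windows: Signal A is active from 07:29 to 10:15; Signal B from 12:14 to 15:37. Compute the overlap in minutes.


Interval A: [449, 615] minutes from midnight
Interval B: [734, 937] minutes from midnight
Overlap start = max(449, 734) = 734
Overlap end = min(615, 937) = 615
End <= start, so the intervals do not overlap: 0 minutes

0


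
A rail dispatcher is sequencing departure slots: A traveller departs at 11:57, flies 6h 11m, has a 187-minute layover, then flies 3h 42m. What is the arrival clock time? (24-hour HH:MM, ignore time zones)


Depart: 11:57
Leg 1: +371 min -> 18:08
Layover: +187 min -> 21:15
Leg 2: +222 min -> 00:57
Total travel: 780 minutes = 13h 0m
Arrival: 00:57

00:57


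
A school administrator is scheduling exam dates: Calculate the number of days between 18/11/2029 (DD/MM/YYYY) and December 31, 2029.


Start: November 18, 2029
End: December 31, 2029
Days left in November: 12
December: 31
Sum of remaining months: 31
Total: 12 + 31 = 43

43


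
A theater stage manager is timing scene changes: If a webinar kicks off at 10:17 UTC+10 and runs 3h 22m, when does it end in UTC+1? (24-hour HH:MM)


Start: 10:17 in UTC+10
Step 1 - add duration:
  minutes: 17 + 22 = 39
  hours: 10 + 3 + 0 = 13
  end in UTC+10: 13:39
Step 2 - convert UTC+10 -> UTC+1:
  offset difference: 1 - (10) = -9 hours
  13 + (-9) = 4 -> mod 24 = 4
Result: 04:39 in UTC+1

04:39


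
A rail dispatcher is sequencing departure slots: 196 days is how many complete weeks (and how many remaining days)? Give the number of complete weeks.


Total days: 196
Days per week: 7
Division: 196 / 7 = 28 remainder 0
Complete weeks: 28
Remaining days: 0

28


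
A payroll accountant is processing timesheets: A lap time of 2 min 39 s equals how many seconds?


Minutes: 2
Seconds: 39
Convert minutes to seconds: 2 x 60 = 120
Add remaining seconds: 120 + 39 = 159

159


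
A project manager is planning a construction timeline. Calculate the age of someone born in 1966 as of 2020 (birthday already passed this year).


Birth year: 1966
Current year: 2020
Age = current year - birth year
Age = 2020 - 1966 = 54

54


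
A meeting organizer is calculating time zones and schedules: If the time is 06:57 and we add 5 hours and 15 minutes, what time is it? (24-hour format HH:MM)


Start time: 06:57
Adding: 5 hours 15 minutes
Minutes: 57 + 15 = 72
Minute overflow: 72 >= 60, so carry 1 hour, minutes = 12
Hours: 6 + 5 + 1 = 12
Result: 12:12

12:12


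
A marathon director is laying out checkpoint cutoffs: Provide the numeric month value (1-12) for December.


Calendar month order:
11. November
12. December <--
December is month number 12

12


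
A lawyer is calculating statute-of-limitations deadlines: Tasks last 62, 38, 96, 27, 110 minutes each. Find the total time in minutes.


Durations: 62, 38, 96, 27, 110
Running sum: 62
+ 38 = 100
+ 96 = 196
+ 27 = 223
+ 110 = 333
Total duration: 333 minutes
That is 5 hours and 33 minutes

333


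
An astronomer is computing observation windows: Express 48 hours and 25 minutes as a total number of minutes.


Hours: 48
Extra minutes: 25
Minutes per hour: 60
Hours to minutes: 48 x 60 = 2880
Total: 2880 + 25 = 2905

2905


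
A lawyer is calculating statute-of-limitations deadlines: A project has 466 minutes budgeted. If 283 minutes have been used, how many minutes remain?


Total budget: 466 minutes
Time used: 283 minutes
Remaining: 466 - 283 = 183 minutes
Percent used: 60.7%
Percent remaining: 39.3%

183


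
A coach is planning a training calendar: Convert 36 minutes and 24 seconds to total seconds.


Minutes: 36
Extra seconds: 24
Seconds per minute: 60
Minutes to seconds: 36 x 60 = 2160
Total: 2160 + 24 = 2184

2184


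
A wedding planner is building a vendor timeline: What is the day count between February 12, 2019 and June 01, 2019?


Start date: 2019-02-12
End date: 2019-06-01
Feb 2019: +17 days
Mar 2019: +31 days
Apr 2019: +30 days
May 2019: +31 days
Total: 109 days

109


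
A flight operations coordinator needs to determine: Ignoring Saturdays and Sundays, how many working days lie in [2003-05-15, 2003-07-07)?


Start: 2003-05-15 (Thursday)
End (exclusive): 2003-07-07 (Monday)
Total calendar days: 53
Full weeks: 53 // 7 = 7 -> 35 weekdays
Remaining 4 days starting on Thursday:
  Thu(w), Fri(w), Sat(-), Sun(-) -> 2 weekdays
Total business days: 35 + 2 = 37

37


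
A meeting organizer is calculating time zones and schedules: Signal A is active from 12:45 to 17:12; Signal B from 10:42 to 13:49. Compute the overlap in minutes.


Interval A: [765, 1032] minutes from midnight
Interval B: [642, 829] minutes from midnight
Overlap start = max(765, 642) = 765
Overlap end = min(1032, 829) = 829
Overlap = 829 - 765 = 64 minutes

64


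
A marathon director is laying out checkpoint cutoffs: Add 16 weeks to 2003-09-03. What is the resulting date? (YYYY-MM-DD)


Start: 2003-09-03
Weeks to add: 16
Convert to days: 16 x 7 = 112 days
Add 112 days to 2003-09-03
Result: 2003-12-24

2003-12-24


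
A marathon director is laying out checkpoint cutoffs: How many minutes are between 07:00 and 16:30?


Start time: 07:00 = 420 minutes from midnight
End time: 16:30 = 990 minutes from midnight
Difference: 990 - 420 = 570 minutes
That is 9 hours and 30 minutes

570


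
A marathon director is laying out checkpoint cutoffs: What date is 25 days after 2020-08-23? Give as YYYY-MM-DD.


Start: 2020-08-23
Adding 25 days
Days remaining in August: 8
After August: 17 days still to add
September 2020 has 30 days, need 17
Result: 2020-09-17

2020-09-17


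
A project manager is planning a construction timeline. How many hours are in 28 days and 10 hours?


Days: 28
Extra hours: 10
Hours per day: 24
Days to hours: 28 x 24 = 672
Total: 672 + 10 = 682

682


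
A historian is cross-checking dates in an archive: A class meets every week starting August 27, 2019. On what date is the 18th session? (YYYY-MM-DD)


First occurrence: 2019-08-27 (occurrence 1)
Each occurrence is 7 days after the previous.
Occurrence 18 is 17 weeks after the first.
17 weeks = 119 days
2019-08-27 + 119 days = 2019-12-24

2019-12-24


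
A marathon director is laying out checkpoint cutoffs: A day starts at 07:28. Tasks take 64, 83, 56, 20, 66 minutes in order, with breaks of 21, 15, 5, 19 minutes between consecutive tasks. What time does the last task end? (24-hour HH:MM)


Start: 07:28 = 448 min from midnight
  after task 1 (64 min): 08:32
  after break (21 min): 08:53
  after task 2 (83 min): 10:16
  after break (15 min): 10:31
  after task 3 (56 min): 11:27
  after break (5 min): 11:32
  after task 4 (20 min): 11:52
  after break (19 min): 12:11
  after task 5 (66 min): 13:17
Total elapsed: 349 minutes
End time: 13:17

13:17


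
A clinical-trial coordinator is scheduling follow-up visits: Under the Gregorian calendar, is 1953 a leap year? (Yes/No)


Year: 1953
Divisible by 4? 1953 / 4 = 488.25 -> No
Not divisible by 4, so NOT a leap year

No


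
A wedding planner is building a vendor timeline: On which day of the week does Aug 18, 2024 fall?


Date: 2024-08-18
January 1, 2024 is a Monday
Day of year: 231
Offset from Jan 1: 230 days
230 mod 7 = 6
Result: Sunday

Sunday


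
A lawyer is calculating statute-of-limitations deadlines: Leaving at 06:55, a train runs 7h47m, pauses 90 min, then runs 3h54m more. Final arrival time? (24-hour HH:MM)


Depart: 06:55
Leg 1: +467 min -> 14:42
Layover: +90 min -> 16:12
Leg 2: +234 min -> 20:06
Total travel: 791 minutes = 13h 11m
Arrival: 20:06

20:06


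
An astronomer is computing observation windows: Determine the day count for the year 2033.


Year: 2033
Check leap year rules:
Divisible by 4? No
2033 is not a leap year
Days: 365

365


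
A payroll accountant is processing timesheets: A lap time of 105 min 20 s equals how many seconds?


Minutes: 105
Seconds: 20
Convert minutes to seconds: 105 x 60 = 6300
Add remaining seconds: 6300 + 20 = 6320

6320


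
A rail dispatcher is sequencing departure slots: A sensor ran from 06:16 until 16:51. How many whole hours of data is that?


Start: 06:16
End: 16:51
Hour difference: 16 - 6 = 10 hours
Minute difference: 51 - 16 = 35 minutes
Total minutes: 635
Complete hours: 635 / 60 = 10 (remainder 35)

10


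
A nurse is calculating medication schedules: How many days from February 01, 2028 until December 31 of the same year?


Start: February 01, 2028
End: December 31, 2028
Days left in February: 28
March: 31
April: 30
May: 31
June: 30
... plus remaining months
Sum of remaining months: 306
Total: 28 + 306 = 334

334


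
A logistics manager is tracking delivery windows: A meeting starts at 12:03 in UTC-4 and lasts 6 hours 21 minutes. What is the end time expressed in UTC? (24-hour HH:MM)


Start: 12:03 in UTC-4
Step 1 - add duration:
  minutes: 3 + 21 = 24
  hours: 12 + 6 + 0 = 18
  end in UTC-4: 18:24
Step 2 - convert UTC-4 -> UTC:
  offset difference: 0 - (-4) = 4 hours
  18 + (4) = 22 -> mod 24 = 22
Result: 22:24 in UTC

22:24


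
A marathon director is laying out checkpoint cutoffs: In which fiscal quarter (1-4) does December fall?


Month: December (month 12)
Q1: January-March (months 1-3)
Q2: April-June (months 4-6)
Q3: July-September (months 7-9)
Q4: October-December (months 10-12)
Month 12 falls in Q4

4


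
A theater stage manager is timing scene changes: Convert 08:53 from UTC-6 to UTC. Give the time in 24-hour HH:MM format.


Local time: 08:53 at UTC-6 (offset -6h)
Target zone: UTC (offset 0h)
Difference: 0 - (-6) = 6 hours
Calculation: 8 + (6) = 14
Result: 14:53

14:53


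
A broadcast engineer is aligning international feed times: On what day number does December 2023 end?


Month: December
Year: 2023
December is a 31-day month
Total: 31 days

31


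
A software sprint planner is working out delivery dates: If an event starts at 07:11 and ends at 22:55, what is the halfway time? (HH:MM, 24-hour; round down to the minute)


Start time: 07:11 = 431 minutes from midnight
End time: 22:55 = 1375 minutes from midnight
Sum: 431 + 1375 = 1806
Midpoint: 1806 / 2 = 903 minutes
Convert: 903 / 60 = 15 hours, 3 minutes
Result: 15:03

15:03


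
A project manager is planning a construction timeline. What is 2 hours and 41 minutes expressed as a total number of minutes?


Hours: 2
Minutes: 41
Convert hours to minutes: 2 x 60 = 120
Add remaining minutes: 120 + 41 = 161

161


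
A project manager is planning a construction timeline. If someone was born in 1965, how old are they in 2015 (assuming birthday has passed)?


Birth year: 1965
Current year: 2015
Age = current year - birth year
Age = 2015 - 1965 = 50

50


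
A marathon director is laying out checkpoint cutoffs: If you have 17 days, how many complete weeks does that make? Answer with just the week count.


Total days: 17
Days per week: 7
Division: 17 / 7 = 2 remainder 3
Complete weeks: 2
Remaining days: 3

2


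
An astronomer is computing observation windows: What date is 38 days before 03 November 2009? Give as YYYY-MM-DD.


Start: 2009-11-03
Subtracting 38 days
Days already passed in November: 3
After going back through November: 35 more days to subtract
October 2009: 31 days, 4 remaining
September 2009 has 30 days, need 4
Result: 2009-09-26

2009-09-26


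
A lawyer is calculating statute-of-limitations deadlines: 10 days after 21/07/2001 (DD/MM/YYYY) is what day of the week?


Start: 2001-07-21 (Saturday)
Step 1 - find target date: add 10 days
  2001-07-21 + 10 days = 2001-07-31
Step 2 - day of week:
  10 mod 7 = 3
  Saturday + 3 days -> Tuesday
Result: Tuesday (2001-07-31)

Tuesday


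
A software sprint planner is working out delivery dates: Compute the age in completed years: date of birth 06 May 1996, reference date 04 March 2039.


Birth: 1996-05-06
Reference: 2039-03-04
Year difference: 2039 - 1996 = 43
Has birthday (05-06) occurred by 03-04? No
Birthday not yet reached this year -> subtract 1
Age in full years: 42

42


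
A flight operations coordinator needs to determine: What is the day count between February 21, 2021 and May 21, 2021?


Start date: 2021-02-21
End date: 2021-05-21
Feb 2021: +8 days
Mar 2021: +31 days
Apr 2021: +30 days
May 2021: +20 days
Total: 89 days

89


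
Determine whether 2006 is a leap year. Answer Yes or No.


Year: 2006
Divisible by 4? 2006 / 4 = 501.5 -> No
Not divisible by 4, so NOT a leap year

No


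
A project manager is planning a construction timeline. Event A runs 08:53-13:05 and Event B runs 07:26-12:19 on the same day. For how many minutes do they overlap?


Interval A: [533, 785] minutes from midnight
Interval B: [446, 739] minutes from midnight
Overlap start = max(533, 446) = 533
Overlap end = min(785, 739) = 739
Overlap = 739 - 533 = 206 minutes

206


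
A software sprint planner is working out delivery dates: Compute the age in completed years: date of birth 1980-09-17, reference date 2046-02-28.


Birth: 1980-09-17
Reference: 2046-02-28
Year difference: 2046 - 1980 = 66
Has birthday (09-17) occurred by 02-28? No
Birthday not yet reached this year -> subtract 1
Age in full years: 65

65


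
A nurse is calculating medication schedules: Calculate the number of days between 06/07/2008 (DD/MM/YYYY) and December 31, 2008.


Start: July 06, 2008
End: December 31, 2008
Days left in July: 25
August: 31
September: 30
October: 31
November: 30
... plus remaining months
Sum of remaining months: 153
Total: 25 + 153 = 178

178


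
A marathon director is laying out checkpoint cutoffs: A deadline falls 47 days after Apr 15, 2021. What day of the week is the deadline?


Start: 2021-04-15 (Thursday)
Step 1 - find target date: add 47 days
  2021-04-15 + 47 days = 2021-06-01
Step 2 - day of week:
  47 mod 7 = 5
  Thursday + 5 days -> Tuesday
Result: Tuesday (2021-06-01)

Tuesday


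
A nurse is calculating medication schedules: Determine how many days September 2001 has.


Month: September
Year: 2001
September is a 30-day month
Total: 30 days

30


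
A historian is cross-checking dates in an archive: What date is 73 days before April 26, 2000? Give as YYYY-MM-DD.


Start: 2000-04-26
Subtracting 73 days
Days already passed in April: 26
After going back through April: 47 more days to subtract
March 2000: 31 days, 16 remaining
February 2000 has 29 days, need 16
Result: 2000-02-13

2000-02-13


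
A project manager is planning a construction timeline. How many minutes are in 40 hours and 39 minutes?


Hours: 40
Extra minutes: 39
Minutes per hour: 60
Hours to minutes: 40 x 60 = 2400
Total: 2400 + 39 = 2439

2439


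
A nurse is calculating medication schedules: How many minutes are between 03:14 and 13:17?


Start time: 03:14 = 194 minutes from midnight
End time: 13:17 = 797 minutes from midnight
Difference: 797 - 194 = 603 minutes
That is 10 hours and 3 minutes

603


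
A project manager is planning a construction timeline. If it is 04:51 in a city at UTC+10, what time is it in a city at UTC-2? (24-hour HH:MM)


Local time: 04:51 at UTC+10 (offset 10h)
Target zone: UTC-2 (offset -2h)
Difference: -2 - (10) = -12 hours
Calculation: 4 + (-12) = -8
Wraparound: (-8) mod 24 = 16
Result: 16:51

16:51


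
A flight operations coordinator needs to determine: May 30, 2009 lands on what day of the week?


Date: 2009-05-30
January 1, 2009 is a Thursday
Day of year: 150
Offset from Jan 1: 149 days
149 mod 7 = 2
Result: Saturday

Saturday


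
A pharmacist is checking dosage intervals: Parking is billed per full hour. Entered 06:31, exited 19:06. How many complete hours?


Start: 06:31
End: 19:06
Hour difference: 19 - 6 = 13 hours
Minute difference: 6 - 31 = -25 minutes
Total minutes: 755
Complete hours: 755 / 60 = 12 (remainder 35)

12


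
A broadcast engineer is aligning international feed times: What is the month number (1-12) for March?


Calendar month order:
2. February
3. March <--
4. April
March is month number 3

3


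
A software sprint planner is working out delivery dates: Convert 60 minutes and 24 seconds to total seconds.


Minutes: 60
Extra seconds: 24
Seconds per minute: 60
Minutes to seconds: 60 x 60 = 3600
Total: 3600 + 24 = 3624

3624


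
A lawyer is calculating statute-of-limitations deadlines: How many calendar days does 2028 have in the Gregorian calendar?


Year: 2028
Check leap year rules:
Divisible by 4? Yes
Divisible by 100? No
2028 is a leap year
Days: 366

366


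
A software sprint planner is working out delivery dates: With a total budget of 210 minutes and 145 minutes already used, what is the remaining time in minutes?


Total budget: 210 minutes
Time used: 145 minutes
Remaining: 210 - 145 = 65 minutes
Percent used: 69.0%
Percent remaining: 31.0%

65


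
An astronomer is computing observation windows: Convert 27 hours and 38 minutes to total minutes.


Hours: 27
Minutes: 38
Convert hours to minutes: 27 x 60 = 1620
Add remaining minutes: 1620 + 38 = 1658

1658


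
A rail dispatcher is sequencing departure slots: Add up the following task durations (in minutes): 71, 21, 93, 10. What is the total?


Durations: 71, 21, 93, 10
Running sum: 71
+ 21 = 92
+ 93 = 185
+ 10 = 195
Total duration: 195 minutes
That is 3 hours and 15 minutes

195


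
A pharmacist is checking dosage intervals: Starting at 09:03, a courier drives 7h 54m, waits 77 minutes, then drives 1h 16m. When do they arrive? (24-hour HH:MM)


Depart: 09:03
Leg 1: +474 min -> 16:57
Layover: +77 min -> 18:14
Leg 2: +76 min -> 19:30
Total travel: 627 minutes = 10h 27m
Arrival: 19:30

19:30


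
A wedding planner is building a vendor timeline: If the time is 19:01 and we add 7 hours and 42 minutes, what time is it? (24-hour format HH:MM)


Start time: 19:01
Adding: 7 hours 42 minutes
Minutes: 1 + 42 = 43
Hours: 19 + 7 + 0 = 26
Hour wraparound: 26 mod 24 = 2
Result: 02:43

02:43


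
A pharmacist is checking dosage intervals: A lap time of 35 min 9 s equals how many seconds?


Minutes: 35
Seconds: 9
Convert minutes to seconds: 35 x 60 = 2100
Add remaining seconds: 2100 + 9 = 2109

2109


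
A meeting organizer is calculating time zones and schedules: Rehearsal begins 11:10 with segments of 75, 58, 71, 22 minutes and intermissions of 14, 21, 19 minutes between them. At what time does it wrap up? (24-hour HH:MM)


Start: 11:10 = 670 min from midnight
  after task 1 (75 min): 12:25
  after break (14 min): 12:39
  after task 2 (58 min): 13:37
  after break (21 min): 13:58
  after task 3 (71 min): 15:09
  after break (19 min): 15:28
  after task 4 (22 min): 15:50
Total elapsed: 280 minutes
End time: 15:50

15:50


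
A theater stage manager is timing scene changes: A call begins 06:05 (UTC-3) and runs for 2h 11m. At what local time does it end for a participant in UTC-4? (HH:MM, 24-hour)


Start: 06:05 in UTC-3
Step 1 - add duration:
  minutes: 5 + 11 = 16
  hours: 6 + 2 + 0 = 8
  end in UTC-3: 08:16
Step 2 - convert UTC-3 -> UTC-4:
  offset difference: -4 - (-3) = -1 hours
  8 + (-1) = 7 -> mod 24 = 7
Result: 07:16 in UTC-4

07:16


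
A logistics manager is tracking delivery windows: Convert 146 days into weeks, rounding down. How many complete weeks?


Total days: 146
Days per week: 7
Division: 146 / 7 = 20 remainder 6
Complete weeks: 20
Remaining days: 6

20


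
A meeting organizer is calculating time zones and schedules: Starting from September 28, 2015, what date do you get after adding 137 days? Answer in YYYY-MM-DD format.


Start: 2015-09-28
Adding 137 days
Days remaining in September: 2
After September: 135 days still to add
October 2015: 31 days, 104 remaining
November 2015: 30 days, 74 remaining
December 2015: 31 days, 43 remaining
January 2016: 31 days, 12 remaining
Result: 2016-02-12

2016-02-12


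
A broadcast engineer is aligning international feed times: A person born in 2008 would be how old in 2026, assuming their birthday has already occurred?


Birth year: 2008
Current year: 2026
Age = current year - birth year
Age = 2026 - 2008 = 18

18


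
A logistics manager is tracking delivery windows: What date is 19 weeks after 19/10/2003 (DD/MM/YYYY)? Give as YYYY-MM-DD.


Start: 2003-10-19
Weeks to add: 19
Convert to days: 19 x 7 = 133 days
Add 133 days to 2003-10-19
Result: 2004-02-29

2004-02-29


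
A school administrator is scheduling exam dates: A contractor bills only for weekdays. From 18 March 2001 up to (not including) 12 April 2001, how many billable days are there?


Start: 2001-03-18 (Sunday)
End (exclusive): 2001-04-12 (Thursday)
Total calendar days: 25
Full weeks: 25 // 7 = 3 -> 15 weekdays
Remaining 4 days starting on Sunday:
  Sun(-), Mon(w), Tue(w), Wed(w) -> 3 weekdays
Total business days: 15 + 3 = 18

18


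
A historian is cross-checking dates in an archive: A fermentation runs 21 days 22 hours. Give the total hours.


Days: 21
Extra hours: 22
Hours per day: 24
Days to hours: 21 x 24 = 504
Total: 504 + 22 = 526

526


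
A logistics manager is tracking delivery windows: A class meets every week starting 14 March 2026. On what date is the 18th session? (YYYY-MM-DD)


First occurrence: 2026-03-14 (occurrence 1)
Each occurrence is 7 days after the previous.
Occurrence 18 is 17 weeks after the first.
17 weeks = 119 days
2026-03-14 + 119 days = 2026-07-11

2026-07-11


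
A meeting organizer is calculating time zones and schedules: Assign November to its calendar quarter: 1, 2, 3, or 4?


Month: November (month 11)
Q1: January-March (months 1-3)
Q2: April-June (months 4-6)
Q3: July-September (months 7-9)
Q4: October-December (months 10-12)
Month 11 falls in Q4

4


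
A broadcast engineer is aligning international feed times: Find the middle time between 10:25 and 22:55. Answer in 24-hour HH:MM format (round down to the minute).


Start time: 10:25 = 625 minutes from midnight
End time: 22:55 = 1375 minutes from midnight
Sum: 625 + 1375 = 2000
Midpoint: 2000 / 2 = 1000 minutes
Convert: 1000 / 60 = 16 hours, 40 minutes
Result: 16:40

16:40


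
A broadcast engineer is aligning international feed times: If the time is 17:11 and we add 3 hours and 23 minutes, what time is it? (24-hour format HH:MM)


Start time: 17:11
Adding: 3 hours 23 minutes
Minutes: 11 + 23 = 34
Hours: 17 + 3 + 0 = 20
Result: 20:34

20:34


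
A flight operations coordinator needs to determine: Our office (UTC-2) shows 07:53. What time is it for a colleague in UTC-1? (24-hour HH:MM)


Local time: 07:53 at UTC-2 (offset -2h)
Target zone: UTC-1 (offset -1h)
Difference: -1 - (-2) = 1 hours
Calculation: 7 + (1) = 8
Result: 08:53

08:53


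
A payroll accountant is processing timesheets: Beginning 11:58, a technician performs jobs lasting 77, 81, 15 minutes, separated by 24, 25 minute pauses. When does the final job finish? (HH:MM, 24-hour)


Start: 11:58 = 718 min from midnight
  after task 1 (77 min): 13:15
  after break (24 min): 13:39
  after task 2 (81 min): 15:00
  after break (25 min): 15:25
  after task 3 (15 min): 15:40
Total elapsed: 222 minutes
End time: 15:40

15:40


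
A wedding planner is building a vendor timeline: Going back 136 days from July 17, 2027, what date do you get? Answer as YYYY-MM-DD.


Start: 2027-07-17
Subtracting 136 days
Days already passed in July: 17
After going back through July: 119 more days to subtract
June 2027: 30 days, 89 remaining
May 2027: 31 days, 58 remaining
April 2027: 30 days, 28 remaining
March 2027 has 31 days, need 28
Result: 2027-03-03

2027-03-03


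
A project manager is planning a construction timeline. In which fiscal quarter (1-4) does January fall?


Month: January (month 1)
Q1: January-March (months 1-3)
Q2: April-June (months 4-6)
Q3: July-September (months 7-9)
Q4: October-December (months 10-12)
Month 1 falls in Q1

1


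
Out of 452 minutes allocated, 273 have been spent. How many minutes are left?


Total budget: 452 minutes
Time used: 273 minutes
Remaining: 452 - 273 = 179 minutes
Percent used: 60.4%
Percent remaining: 39.6%

179


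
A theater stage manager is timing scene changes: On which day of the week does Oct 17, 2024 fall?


Date: 2024-10-17
January 1, 2024 is a Monday
Day of year: 291
Offset from Jan 1: 290 days
290 mod 7 = 3
Result: Thursday

Thursday


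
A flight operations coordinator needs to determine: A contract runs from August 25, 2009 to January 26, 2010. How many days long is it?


Start date: 2009-08-25
End date: 2010-01-26
Aug 2009: +7 days
Sep 2009: +30 days
Oct 2009: +31 days
... (3 more months)
Total: 154 days

154


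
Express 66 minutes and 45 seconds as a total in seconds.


Minutes: 66
Seconds: 45
Convert minutes to seconds: 66 x 60 = 3960
Add remaining seconds: 3960 + 45 = 4005

4005


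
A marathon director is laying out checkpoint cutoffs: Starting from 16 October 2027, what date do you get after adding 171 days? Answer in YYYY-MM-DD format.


Start: 2027-10-16
Adding 171 days
Days remaining in October: 15
After October: 156 days still to add
November 2027: 30 days, 126 remaining
December 2027: 31 days, 95 remaining
January 2028: 31 days, 64 remaining
February 2028: 29 days, 35 remaining
Result: 2028-04-04

2028-04-04


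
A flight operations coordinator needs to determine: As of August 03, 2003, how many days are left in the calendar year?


Start: August 03, 2003
End: December 31, 2003
Days left in August: 28
September: 30
October: 31
November: 30
December: 31
Sum of remaining months: 122
Total: 28 + 122 = 150

150


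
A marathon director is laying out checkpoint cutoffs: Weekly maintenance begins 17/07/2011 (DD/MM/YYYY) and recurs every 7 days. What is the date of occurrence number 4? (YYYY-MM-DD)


First occurrence: 2011-07-17 (occurrence 1)
Each occurrence is 7 days after the previous.
Occurrence 4 is 3 weeks after the first.
3 weeks = 21 days
2011-07-17 + 21 days = 2011-08-07

2011-08-07


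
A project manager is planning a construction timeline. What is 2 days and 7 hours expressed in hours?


Days: 2
Extra hours: 7
Hours per day: 24
Days to hours: 2 x 24 = 48
Total: 48 + 7 = 55

55


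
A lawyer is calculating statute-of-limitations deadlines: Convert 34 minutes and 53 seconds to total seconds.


Minutes: 34
Extra seconds: 53
Seconds per minute: 60
Minutes to seconds: 34 x 60 = 2040
Total: 2040 + 53 = 2093

2093


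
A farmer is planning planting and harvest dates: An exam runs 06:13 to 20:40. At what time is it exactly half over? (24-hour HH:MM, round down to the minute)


Start time: 06:13 = 373 minutes from midnight
End time: 20:40 = 1240 minutes from midnight
Sum: 373 + 1240 = 1613
Midpoint: 1613 / 2 = 806 minutes
Convert: 806 / 60 = 13 hours, 26 minutes
Result: 13:26

13:26


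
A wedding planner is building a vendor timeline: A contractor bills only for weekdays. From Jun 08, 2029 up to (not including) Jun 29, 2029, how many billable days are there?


Start: 2029-06-08 (Friday)
End (exclusive): 2029-06-29 (Friday)
Total calendar days: 21
Full weeks: 21 // 7 = 3 -> 15 weekdays
Remaining 0 days starting on Friday:
Total business days: 15 + 0 = 15

15


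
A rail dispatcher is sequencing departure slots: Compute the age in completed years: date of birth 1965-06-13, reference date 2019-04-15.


Birth: 1965-06-13
Reference: 2019-04-15
Year difference: 2019 - 1965 = 54
Has birthday (06-13) occurred by 04-15? No
Birthday not yet reached this year -> subtract 1
Age in full years: 53

53


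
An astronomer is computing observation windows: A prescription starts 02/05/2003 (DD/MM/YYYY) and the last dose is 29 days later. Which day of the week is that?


Start: 2003-05-02 (Friday)
Step 1 - find target date: add 29 days
  2003-05-02 + 29 days = 2003-05-31
Step 2 - day of week:
  29 mod 7 = 1
  Friday + 1 days -> Saturday
Result: Saturday (2003-05-31)

Saturday


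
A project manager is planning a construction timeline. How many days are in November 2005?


Month: November
Year: 2005
November is a 30-day month
Total: 30 days

30


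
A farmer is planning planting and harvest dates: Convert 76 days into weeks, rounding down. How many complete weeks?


Total days: 76
Days per week: 7
Division: 76 / 7 = 10 remainder 6
Complete weeks: 10
Remaining days: 6

10


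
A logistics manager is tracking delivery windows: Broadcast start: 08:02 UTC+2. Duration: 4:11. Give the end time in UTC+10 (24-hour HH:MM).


Start: 08:02 in UTC+2
Step 1 - add duration:
  minutes: 2 + 11 = 13
  hours: 8 + 4 + 0 = 12
  end in UTC+2: 12:13
Step 2 - convert UTC+2 -> UTC+10:
  offset difference: 10 - (2) = 8 hours
  12 + (8) = 20 -> mod 24 = 20
Result: 20:13 in UTC+10

20:13


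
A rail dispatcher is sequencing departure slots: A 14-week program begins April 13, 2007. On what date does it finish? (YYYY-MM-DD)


Start: 2007-04-13
Weeks to add: 14
Convert to days: 14 x 7 = 98 days
Add 98 days to 2007-04-13
Result: 2007-07-20

2007-07-20


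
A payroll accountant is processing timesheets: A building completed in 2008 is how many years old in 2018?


Birth year: 2008
Current year: 2018
Age = current year - birth year
Age = 2018 - 2008 = 10

10


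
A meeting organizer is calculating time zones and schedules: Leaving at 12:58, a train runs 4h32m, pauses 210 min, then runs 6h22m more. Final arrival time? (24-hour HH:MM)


Depart: 12:58
Leg 1: +272 min -> 17:30
Layover: +210 min -> 21:00
Leg 2: +382 min -> 03:22
Total travel: 864 minutes = 14h 24m
Arrival: 03:22

03:22


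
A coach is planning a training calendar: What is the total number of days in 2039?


Year: 2039
Check leap year rules:
Divisible by 4? No
2039 is not a leap year
Days: 365

365


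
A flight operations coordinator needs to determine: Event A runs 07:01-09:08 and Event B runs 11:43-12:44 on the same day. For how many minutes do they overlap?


Interval A: [421, 548] minutes from midnight
Interval B: [703, 764] minutes from midnight
Overlap start = max(421, 703) = 703
Overlap end = min(548, 764) = 548
End <= start, so the intervals do not overlap: 0 minutes

0


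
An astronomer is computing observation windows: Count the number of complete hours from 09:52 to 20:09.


Start: 09:52
End: 20:09
Hour difference: 20 - 9 = 11 hours
Minute difference: 9 - 52 = -43 minutes
Total minutes: 617
Complete hours: 617 / 60 = 10 (remainder 17)

10


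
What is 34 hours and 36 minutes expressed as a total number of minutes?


Hours: 34
Minutes: 36
Convert hours to minutes: 34 x 60 = 2040
Add remaining minutes: 2040 + 36 = 2076

2076


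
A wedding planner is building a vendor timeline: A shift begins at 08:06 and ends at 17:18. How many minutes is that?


Start time: 08:06 = 486 minutes from midnight
End time: 17:18 = 1038 minutes from midnight
Difference: 1038 - 486 = 552 minutes
That is 9 hours and 12 minutes

552


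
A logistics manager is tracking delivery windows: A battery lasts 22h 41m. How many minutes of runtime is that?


Hours: 22
Extra minutes: 41
Minutes per hour: 60
Hours to minutes: 22 x 60 = 1320
Total: 1320 + 41 = 1361

1361


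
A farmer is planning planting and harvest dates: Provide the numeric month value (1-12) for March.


Calendar month order:
2. February
3. March <--
4. April
March is month number 3

3


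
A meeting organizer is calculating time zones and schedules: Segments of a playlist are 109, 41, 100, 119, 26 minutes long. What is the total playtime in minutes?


Durations: 109, 41, 100, 119, 26
Running sum: 109
+ 41 = 150
+ 100 = 250
+ 119 = 369
+ 26 = 395
Total duration: 395 minutes
That is 6 hours and 35 minutes

395


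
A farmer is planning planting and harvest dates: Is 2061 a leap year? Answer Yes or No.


Year: 2061
Divisible by 4? 2061 / 4 = 515.25 -> No
Not divisible by 4, so NOT a leap year

No


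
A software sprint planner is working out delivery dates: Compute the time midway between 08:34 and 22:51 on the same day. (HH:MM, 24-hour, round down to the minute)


Start time: 08:34 = 514 minutes from midnight
End time: 22:51 = 1371 minutes from midnight
Sum: 514 + 1371 = 1885
Midpoint: 1885 / 2 = 942 minutes
Convert: 942 / 60 = 15 hours, 42 minutes
Result: 15:42

15:42


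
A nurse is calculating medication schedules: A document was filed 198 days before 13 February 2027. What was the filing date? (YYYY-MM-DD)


Start: 2027-02-13
Subtracting 198 days
Days already passed in February: 13
After going back through February: 185 more days to subtract
January 2027: 31 days, 154 remaining
December 2026: 31 days, 123 remaining
November 2026: 30 days, 93 remaining
October 2026: 31 days, 62 remaining
Result: 2026-07-30

2026-07-30


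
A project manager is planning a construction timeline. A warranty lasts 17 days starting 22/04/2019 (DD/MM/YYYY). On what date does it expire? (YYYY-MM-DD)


Start: 2019-04-22
Adding 17 days
Days remaining in April: 8
After April: 9 days still to add
May 2019 has 31 days, need 9
Result: 2019-05-09

2019-05-09


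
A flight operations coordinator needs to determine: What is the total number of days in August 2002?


Month: August
Year: 2002
August is a 31-day month
Total: 31 days

31


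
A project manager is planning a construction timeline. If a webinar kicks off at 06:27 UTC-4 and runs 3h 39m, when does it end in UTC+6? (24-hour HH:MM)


Start: 06:27 in UTC-4
Step 1 - add duration:
  minutes: 27 + 39 = 66 (carry 1h)
  hours: 6 + 3 + 1 = 10
  end in UTC-4: 10:06
Step 2 - convert UTC-4 -> UTC+6:
  offset difference: 6 - (-4) = 10 hours
  10 + (10) = 20 -> mod 24 = 20
Result: 20:06 in UTC+6

20:06


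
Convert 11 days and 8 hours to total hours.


Days: 11
Extra hours: 8
Hours per day: 24
Days to hours: 11 x 24 = 264
Total: 264 + 8 = 272

272


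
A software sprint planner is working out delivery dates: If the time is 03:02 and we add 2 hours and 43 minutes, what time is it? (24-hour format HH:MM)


Start time: 03:02
Adding: 2 hours 43 minutes
Minutes: 2 + 43 = 45
Hours: 3 + 2 + 0 = 5
Result: 05:45

05:45


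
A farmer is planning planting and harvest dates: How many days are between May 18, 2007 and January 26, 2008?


Start date: 2007-05-18
End date: 2008-01-26
May 2007: +14 days
Jun 2007: +30 days
Jul 2007: +31 days
... (6 more months)
Total: 253 days

253


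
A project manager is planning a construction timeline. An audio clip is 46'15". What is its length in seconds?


Minutes: 46
Seconds: 15
Convert minutes to seconds: 46 x 60 = 2760
Add remaining seconds: 2760 + 15 = 2775

2775


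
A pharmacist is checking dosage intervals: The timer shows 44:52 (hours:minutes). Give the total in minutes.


Hours: 44
Minutes: 52
Convert hours to minutes: 44 x 60 = 2640
Add remaining minutes: 2640 + 52 = 2692

2692


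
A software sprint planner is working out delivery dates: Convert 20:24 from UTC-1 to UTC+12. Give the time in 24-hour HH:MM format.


Local time: 20:24 at UTC-1 (offset -1h)
Target zone: UTC+12 (offset 12h)
Difference: 12 - (-1) = 13 hours
Calculation: 20 + (13) = 33
Wraparound: (33) mod 24 = 9
Result: 09:24

09:24


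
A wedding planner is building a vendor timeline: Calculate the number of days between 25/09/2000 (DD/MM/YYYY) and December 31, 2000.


Start: September 25, 2000
End: December 31, 2000
Days left in September: 5
October: 31
November: 30
December: 31
Sum of remaining months: 92
Total: 5 + 92 = 97

97


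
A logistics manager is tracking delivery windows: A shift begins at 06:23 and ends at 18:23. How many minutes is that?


Start time: 06:23 = 383 minutes from midnight
End time: 18:23 = 1103 minutes from midnight
Difference: 1103 - 383 = 720 minutes
That is 12 hours and 0 minutes

720


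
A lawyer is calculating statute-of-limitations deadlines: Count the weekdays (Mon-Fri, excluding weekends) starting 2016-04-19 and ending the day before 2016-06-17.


Start: 2016-04-19 (Tuesday)
End (exclusive): 2016-06-17 (Friday)
Total calendar days: 59
Full weeks: 59 // 7 = 8 -> 40 weekdays
Remaining 3 days starting on Tuesday:
  Tue(w), Wed(w), Thu(w) -> 3 weekdays
Total business days: 40 + 3 = 43

43


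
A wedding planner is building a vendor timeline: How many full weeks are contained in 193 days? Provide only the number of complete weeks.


Total days: 193
Days per week: 7
Division: 193 / 7 = 27 remainder 4
Complete weeks: 27
Remaining days: 4

27


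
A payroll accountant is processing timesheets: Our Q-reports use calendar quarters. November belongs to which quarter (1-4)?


Month: November (month 11)
Q1: January-March (months 1-3)
Q2: April-June (months 4-6)
Q3: July-September (months 7-9)
Q4: October-December (months 10-12)
Month 11 falls in Q4

4


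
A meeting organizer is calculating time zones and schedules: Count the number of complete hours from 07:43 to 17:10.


Start: 07:43
End: 17:10
Hour difference: 17 - 7 = 10 hours
Minute difference: 10 - 43 = -33 minutes
Total minutes: 567
Complete hours: 567 / 60 = 9 (remainder 27)

9


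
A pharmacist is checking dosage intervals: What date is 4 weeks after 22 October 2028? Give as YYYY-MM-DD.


Start: 2028-10-22
Weeks to add: 4
Convert to days: 4 x 7 = 28 days
Add 28 days to 2028-10-22
Result: 2028-11-19

2028-11-19
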